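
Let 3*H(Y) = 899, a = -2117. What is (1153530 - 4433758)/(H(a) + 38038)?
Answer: -9840684/115013 ≈ -85.562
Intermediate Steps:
H(Y) = 899/3 (H(Y) = (⅓)*899 = 899/3)
(1153530 - 4433758)/(H(a) + 38038) = (1153530 - 4433758)/(899/3 + 38038) = -3280228/115013/3 = -3280228*3/115013 = -9840684/115013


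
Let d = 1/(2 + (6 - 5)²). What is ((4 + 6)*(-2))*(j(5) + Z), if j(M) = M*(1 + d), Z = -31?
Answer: 1460/3 ≈ 486.67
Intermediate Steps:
d = ⅓ (d = 1/(2 + 1²) = 1/(2 + 1) = 1/3 = ⅓ ≈ 0.33333)
j(M) = 4*M/3 (j(M) = M*(1 + ⅓) = M*(4/3) = 4*M/3)
((4 + 6)*(-2))*(j(5) + Z) = ((4 + 6)*(-2))*((4/3)*5 - 31) = (10*(-2))*(20/3 - 31) = -20*(-73/3) = 1460/3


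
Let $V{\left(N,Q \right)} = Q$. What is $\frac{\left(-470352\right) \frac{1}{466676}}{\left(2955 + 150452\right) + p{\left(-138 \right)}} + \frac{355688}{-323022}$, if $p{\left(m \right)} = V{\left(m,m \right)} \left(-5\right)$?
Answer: $- \frac{456765629316880}{414814305570189} \approx -1.1011$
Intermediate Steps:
$p{\left(m \right)} = - 5 m$ ($p{\left(m \right)} = m \left(-5\right) = - 5 m$)
$\frac{\left(-470352\right) \frac{1}{466676}}{\left(2955 + 150452\right) + p{\left(-138 \right)}} + \frac{355688}{-323022} = \frac{\left(-470352\right) \frac{1}{466676}}{\left(2955 + 150452\right) - -690} + \frac{355688}{-323022} = \frac{\left(-470352\right) \frac{1}{466676}}{153407 + 690} + 355688 \left(- \frac{1}{323022}\right) = - \frac{117588}{116669 \cdot 154097} - \frac{177844}{161511} = \left(- \frac{117588}{116669}\right) \frac{1}{154097} - \frac{177844}{161511} = - \frac{117588}{17978342893} - \frac{177844}{161511} = - \frac{456765629316880}{414814305570189}$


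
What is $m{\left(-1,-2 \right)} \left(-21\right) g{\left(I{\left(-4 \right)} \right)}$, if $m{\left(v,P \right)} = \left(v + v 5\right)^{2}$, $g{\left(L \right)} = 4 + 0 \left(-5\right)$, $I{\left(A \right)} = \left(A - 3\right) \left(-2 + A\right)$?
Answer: $-3024$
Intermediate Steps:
$I{\left(A \right)} = \left(-3 + A\right) \left(-2 + A\right)$
$g{\left(L \right)} = 4$ ($g{\left(L \right)} = 4 + 0 = 4$)
$m{\left(v,P \right)} = 36 v^{2}$ ($m{\left(v,P \right)} = \left(v + 5 v\right)^{2} = \left(6 v\right)^{2} = 36 v^{2}$)
$m{\left(-1,-2 \right)} \left(-21\right) g{\left(I{\left(-4 \right)} \right)} = 36 \left(-1\right)^{2} \left(-21\right) 4 = 36 \cdot 1 \left(-21\right) 4 = 36 \left(-21\right) 4 = \left(-756\right) 4 = -3024$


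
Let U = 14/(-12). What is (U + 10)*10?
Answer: 265/3 ≈ 88.333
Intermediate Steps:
U = -7/6 (U = 14*(-1/12) = -7/6 ≈ -1.1667)
(U + 10)*10 = (-7/6 + 10)*10 = (53/6)*10 = 265/3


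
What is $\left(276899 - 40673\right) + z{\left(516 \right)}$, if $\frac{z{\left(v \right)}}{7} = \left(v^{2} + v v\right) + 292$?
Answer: $3965854$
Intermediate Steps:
$z{\left(v \right)} = 2044 + 14 v^{2}$ ($z{\left(v \right)} = 7 \left(\left(v^{2} + v v\right) + 292\right) = 7 \left(\left(v^{2} + v^{2}\right) + 292\right) = 7 \left(2 v^{2} + 292\right) = 7 \left(292 + 2 v^{2}\right) = 2044 + 14 v^{2}$)
$\left(276899 - 40673\right) + z{\left(516 \right)} = \left(276899 - 40673\right) + \left(2044 + 14 \cdot 516^{2}\right) = 236226 + \left(2044 + 14 \cdot 266256\right) = 236226 + \left(2044 + 3727584\right) = 236226 + 3729628 = 3965854$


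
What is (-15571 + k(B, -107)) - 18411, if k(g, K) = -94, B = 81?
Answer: -34076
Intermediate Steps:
(-15571 + k(B, -107)) - 18411 = (-15571 - 94) - 18411 = -15665 - 18411 = -34076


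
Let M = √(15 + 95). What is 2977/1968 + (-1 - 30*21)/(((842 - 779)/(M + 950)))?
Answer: -393176683/41328 - 631*√110/63 ≈ -9618.6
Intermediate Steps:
M = √110 ≈ 10.488
2977/1968 + (-1 - 30*21)/(((842 - 779)/(M + 950))) = 2977/1968 + (-1 - 30*21)/(((842 - 779)/(√110 + 950))) = 2977*(1/1968) + (-1 - 630)/((63/(950 + √110))) = 2977/1968 - 631*(950/63 + √110/63) = 2977/1968 + (-599450/63 - 631*√110/63) = -393176683/41328 - 631*√110/63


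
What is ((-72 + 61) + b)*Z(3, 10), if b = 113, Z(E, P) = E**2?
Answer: 918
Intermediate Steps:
((-72 + 61) + b)*Z(3, 10) = ((-72 + 61) + 113)*3**2 = (-11 + 113)*9 = 102*9 = 918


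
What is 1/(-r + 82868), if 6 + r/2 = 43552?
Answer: -1/4224 ≈ -0.00023674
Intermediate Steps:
r = 87092 (r = -12 + 2*43552 = -12 + 87104 = 87092)
1/(-r + 82868) = 1/(-1*87092 + 82868) = 1/(-87092 + 82868) = 1/(-4224) = -1/4224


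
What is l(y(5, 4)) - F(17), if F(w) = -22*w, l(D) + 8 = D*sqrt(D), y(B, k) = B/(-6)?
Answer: 366 - 5*I*sqrt(30)/36 ≈ 366.0 - 0.76073*I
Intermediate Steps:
y(B, k) = -B/6 (y(B, k) = B*(-1/6) = -B/6)
l(D) = -8 + D**(3/2) (l(D) = -8 + D*sqrt(D) = -8 + D**(3/2))
l(y(5, 4)) - F(17) = (-8 + (-1/6*5)**(3/2)) - (-22)*17 = (-8 + (-5/6)**(3/2)) - 1*(-374) = (-8 - 5*I*sqrt(30)/36) + 374 = 366 - 5*I*sqrt(30)/36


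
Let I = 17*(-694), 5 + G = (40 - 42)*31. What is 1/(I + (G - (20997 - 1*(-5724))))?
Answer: -1/38586 ≈ -2.5916e-5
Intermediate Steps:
G = -67 (G = -5 + (40 - 42)*31 = -5 - 2*31 = -5 - 62 = -67)
I = -11798
1/(I + (G - (20997 - 1*(-5724)))) = 1/(-11798 + (-67 - (20997 - 1*(-5724)))) = 1/(-11798 + (-67 - (20997 + 5724))) = 1/(-11798 + (-67 - 1*26721)) = 1/(-11798 + (-67 - 26721)) = 1/(-11798 - 26788) = 1/(-38586) = -1/38586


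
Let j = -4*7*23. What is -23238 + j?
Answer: -23882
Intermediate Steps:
j = -644 (j = -28*23 = -644)
-23238 + j = -23238 - 644 = -23882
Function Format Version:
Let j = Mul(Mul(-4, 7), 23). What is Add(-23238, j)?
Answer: -23882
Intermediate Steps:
j = -644 (j = Mul(-28, 23) = -644)
Add(-23238, j) = Add(-23238, -644) = -23882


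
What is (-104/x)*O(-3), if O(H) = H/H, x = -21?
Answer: 104/21 ≈ 4.9524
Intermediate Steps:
O(H) = 1
(-104/x)*O(-3) = -104/(-21)*1 = -104*(-1/21)*1 = (104/21)*1 = 104/21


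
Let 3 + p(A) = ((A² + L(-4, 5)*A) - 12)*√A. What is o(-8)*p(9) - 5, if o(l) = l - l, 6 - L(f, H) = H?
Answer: -5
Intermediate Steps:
L(f, H) = 6 - H
o(l) = 0
p(A) = -3 + √A*(-12 + A + A²) (p(A) = -3 + ((A² + (6 - 1*5)*A) - 12)*√A = -3 + ((A² + (6 - 5)*A) - 12)*√A = -3 + ((A² + 1*A) - 12)*√A = -3 + ((A² + A) - 12)*√A = -3 + ((A + A²) - 12)*√A = -3 + (-12 + A + A²)*√A = -3 + √A*(-12 + A + A²))
o(-8)*p(9) - 5 = 0*(-3 + 9^(3/2) + 9^(5/2) - 12*√9) - 5 = 0*(-3 + 27 + 243 - 12*3) - 5 = 0*(-3 + 27 + 243 - 36) - 5 = 0*231 - 5 = 0 - 5 = -5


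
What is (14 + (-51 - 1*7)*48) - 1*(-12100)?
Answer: 9330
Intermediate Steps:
(14 + (-51 - 1*7)*48) - 1*(-12100) = (14 + (-51 - 7)*48) + 12100 = (14 - 58*48) + 12100 = (14 - 2784) + 12100 = -2770 + 12100 = 9330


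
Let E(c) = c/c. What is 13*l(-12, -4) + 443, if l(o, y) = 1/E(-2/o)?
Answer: 456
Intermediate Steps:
E(c) = 1
l(o, y) = 1 (l(o, y) = 1/1 = 1)
13*l(-12, -4) + 443 = 13*1 + 443 = 13 + 443 = 456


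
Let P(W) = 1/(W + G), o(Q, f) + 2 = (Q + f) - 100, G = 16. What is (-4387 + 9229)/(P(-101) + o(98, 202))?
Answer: 411570/16829 ≈ 24.456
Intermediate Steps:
o(Q, f) = -102 + Q + f (o(Q, f) = -2 + ((Q + f) - 100) = -2 + (-100 + Q + f) = -102 + Q + f)
P(W) = 1/(16 + W) (P(W) = 1/(W + 16) = 1/(16 + W))
(-4387 + 9229)/(P(-101) + o(98, 202)) = (-4387 + 9229)/(1/(16 - 101) + (-102 + 98 + 202)) = 4842/(1/(-85) + 198) = 4842/(-1/85 + 198) = 4842/(16829/85) = 4842*(85/16829) = 411570/16829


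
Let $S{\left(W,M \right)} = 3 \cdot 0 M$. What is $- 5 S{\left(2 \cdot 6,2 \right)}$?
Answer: $0$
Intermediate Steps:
$S{\left(W,M \right)} = 0$ ($S{\left(W,M \right)} = 0 M = 0$)
$- 5 S{\left(2 \cdot 6,2 \right)} = \left(-5\right) 0 = 0$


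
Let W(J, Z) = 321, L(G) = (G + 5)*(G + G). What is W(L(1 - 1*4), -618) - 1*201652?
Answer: -201331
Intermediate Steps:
L(G) = 2*G*(5 + G) (L(G) = (5 + G)*(2*G) = 2*G*(5 + G))
W(L(1 - 1*4), -618) - 1*201652 = 321 - 1*201652 = 321 - 201652 = -201331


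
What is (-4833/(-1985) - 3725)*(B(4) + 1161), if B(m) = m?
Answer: -1721705036/397 ≈ -4.3368e+6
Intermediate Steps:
(-4833/(-1985) - 3725)*(B(4) + 1161) = (-4833/(-1985) - 3725)*(4 + 1161) = (-4833*(-1/1985) - 3725)*1165 = (4833/1985 - 3725)*1165 = -7389292/1985*1165 = -1721705036/397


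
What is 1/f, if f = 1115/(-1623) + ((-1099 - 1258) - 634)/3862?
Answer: -6268026/9160523 ≈ -0.68424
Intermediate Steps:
f = -9160523/6268026 (f = 1115*(-1/1623) + (-2357 - 634)*(1/3862) = -1115/1623 - 2991*1/3862 = -1115/1623 - 2991/3862 = -9160523/6268026 ≈ -1.4615)
1/f = 1/(-9160523/6268026) = -6268026/9160523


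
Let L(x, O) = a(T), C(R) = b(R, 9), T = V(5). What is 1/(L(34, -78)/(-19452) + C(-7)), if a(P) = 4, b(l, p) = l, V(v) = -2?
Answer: -4863/34042 ≈ -0.14285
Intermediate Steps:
T = -2
C(R) = R
L(x, O) = 4
1/(L(34, -78)/(-19452) + C(-7)) = 1/(4/(-19452) - 7) = 1/(4*(-1/19452) - 7) = 1/(-1/4863 - 7) = 1/(-34042/4863) = -4863/34042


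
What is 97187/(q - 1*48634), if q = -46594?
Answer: -97187/95228 ≈ -1.0206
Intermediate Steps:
97187/(q - 1*48634) = 97187/(-46594 - 1*48634) = 97187/(-46594 - 48634) = 97187/(-95228) = 97187*(-1/95228) = -97187/95228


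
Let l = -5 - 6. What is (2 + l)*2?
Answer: -18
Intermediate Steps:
l = -11
(2 + l)*2 = (2 - 11)*2 = -9*2 = -18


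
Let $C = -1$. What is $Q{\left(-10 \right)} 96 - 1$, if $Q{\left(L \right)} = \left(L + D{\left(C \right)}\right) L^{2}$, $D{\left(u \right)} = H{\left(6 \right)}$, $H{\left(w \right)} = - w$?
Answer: $-153601$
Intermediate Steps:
$D{\left(u \right)} = -6$ ($D{\left(u \right)} = \left(-1\right) 6 = -6$)
$Q{\left(L \right)} = L^{2} \left(-6 + L\right)$ ($Q{\left(L \right)} = \left(L - 6\right) L^{2} = \left(-6 + L\right) L^{2} = L^{2} \left(-6 + L\right)$)
$Q{\left(-10 \right)} 96 - 1 = \left(-10\right)^{2} \left(-6 - 10\right) 96 - 1 = 100 \left(-16\right) 96 - 1 = \left(-1600\right) 96 - 1 = -153600 - 1 = -153601$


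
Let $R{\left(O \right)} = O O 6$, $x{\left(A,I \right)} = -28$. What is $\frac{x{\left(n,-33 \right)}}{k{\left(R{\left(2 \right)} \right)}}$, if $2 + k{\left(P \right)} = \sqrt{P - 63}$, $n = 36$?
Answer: $\frac{56}{43} + \frac{28 i \sqrt{39}}{43} \approx 1.3023 + 4.0665 i$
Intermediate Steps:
$R{\left(O \right)} = 6 O^{2}$ ($R{\left(O \right)} = O^{2} \cdot 6 = 6 O^{2}$)
$k{\left(P \right)} = -2 + \sqrt{-63 + P}$ ($k{\left(P \right)} = -2 + \sqrt{P - 63} = -2 + \sqrt{-63 + P}$)
$\frac{x{\left(n,-33 \right)}}{k{\left(R{\left(2 \right)} \right)}} = - \frac{28}{-2 + \sqrt{-63 + 6 \cdot 2^{2}}} = - \frac{28}{-2 + \sqrt{-63 + 6 \cdot 4}} = - \frac{28}{-2 + \sqrt{-63 + 24}} = - \frac{28}{-2 + \sqrt{-39}} = - \frac{28}{-2 + i \sqrt{39}}$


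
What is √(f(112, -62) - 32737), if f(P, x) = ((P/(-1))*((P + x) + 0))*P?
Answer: I*√659937 ≈ 812.37*I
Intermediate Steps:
f(P, x) = -P²*(P + x) (f(P, x) = ((P*(-1))*(P + x))*P = ((-P)*(P + x))*P = (-P*(P + x))*P = -P²*(P + x))
√(f(112, -62) - 32737) = √(112²*(-1*112 - 1*(-62)) - 32737) = √(12544*(-112 + 62) - 32737) = √(12544*(-50) - 32737) = √(-627200 - 32737) = √(-659937) = I*√659937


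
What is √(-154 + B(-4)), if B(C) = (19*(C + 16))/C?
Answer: I*√211 ≈ 14.526*I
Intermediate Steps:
B(C) = (304 + 19*C)/C (B(C) = (19*(16 + C))/C = (304 + 19*C)/C)
√(-154 + B(-4)) = √(-154 + (19 + 304/(-4))) = √(-154 + (19 + 304*(-¼))) = √(-154 + (19 - 76)) = √(-154 - 57) = √(-211) = I*√211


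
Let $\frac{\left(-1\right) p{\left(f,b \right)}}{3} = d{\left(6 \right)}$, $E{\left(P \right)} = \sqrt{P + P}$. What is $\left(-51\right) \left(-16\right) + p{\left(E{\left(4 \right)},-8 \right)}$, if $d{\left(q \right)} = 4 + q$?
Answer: $786$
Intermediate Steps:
$E{\left(P \right)} = \sqrt{2} \sqrt{P}$ ($E{\left(P \right)} = \sqrt{2 P} = \sqrt{2} \sqrt{P}$)
$p{\left(f,b \right)} = -30$ ($p{\left(f,b \right)} = - 3 \left(4 + 6\right) = \left(-3\right) 10 = -30$)
$\left(-51\right) \left(-16\right) + p{\left(E{\left(4 \right)},-8 \right)} = \left(-51\right) \left(-16\right) - 30 = 816 - 30 = 786$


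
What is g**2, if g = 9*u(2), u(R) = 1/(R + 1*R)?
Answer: 81/16 ≈ 5.0625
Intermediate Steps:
u(R) = 1/(2*R) (u(R) = 1/(R + R) = 1/(2*R))
g = 9/4 (g = 9*((1/2)/2) = 9*((1/2)*(1/2)) = 9*(1/4) = 9/4 ≈ 2.2500)
g**2 = (9/4)**2 = 81/16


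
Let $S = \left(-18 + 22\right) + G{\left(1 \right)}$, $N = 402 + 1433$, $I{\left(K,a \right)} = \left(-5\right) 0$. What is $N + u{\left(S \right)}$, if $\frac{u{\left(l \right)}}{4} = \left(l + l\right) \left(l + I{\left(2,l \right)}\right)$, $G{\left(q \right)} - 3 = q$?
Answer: $2347$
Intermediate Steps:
$G{\left(q \right)} = 3 + q$
$I{\left(K,a \right)} = 0$
$N = 1835$
$S = 8$ ($S = \left(-18 + 22\right) + \left(3 + 1\right) = 4 + 4 = 8$)
$u{\left(l \right)} = 8 l^{2}$ ($u{\left(l \right)} = 4 \left(l + l\right) \left(l + 0\right) = 4 \cdot 2 l l = 4 \cdot 2 l^{2} = 8 l^{2}$)
$N + u{\left(S \right)} = 1835 + 8 \cdot 8^{2} = 1835 + 8 \cdot 64 = 1835 + 512 = 2347$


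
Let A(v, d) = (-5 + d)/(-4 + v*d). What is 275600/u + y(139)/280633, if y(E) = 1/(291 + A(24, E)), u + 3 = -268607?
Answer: -3750126763873614/3655012924762349 ≈ -1.0260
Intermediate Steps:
u = -268610 (u = -3 - 268607 = -268610)
A(v, d) = (-5 + d)/(-4 + d*v)
y(E) = 1/(291 + (-5 + E)/(-4 + 24*E)) (y(E) = 1/(291 + (-5 + E)/(-4 + E*24)) = 1/(291 + (-5 + E)/(-4 + 24*E)))
275600/u + y(139)/280633 = 275600/(-268610) + (4*(-1 + 6*139)/(-1169 + 6985*139))/280633 = 275600*(-1/268610) + (4*(-1 + 834)/(-1169 + 970915))*(1/280633) = -27560/26861 + (4*833/969746)*(1/280633) = -27560/26861 + (4*(1/969746)*833)*(1/280633) = -27560/26861 + (1666/484873)*(1/280633) = -27560/26861 + 1666/136071364609 = -3750126763873614/3655012924762349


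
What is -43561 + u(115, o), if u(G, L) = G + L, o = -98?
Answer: -43544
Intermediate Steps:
-43561 + u(115, o) = -43561 + (115 - 98) = -43561 + 17 = -43544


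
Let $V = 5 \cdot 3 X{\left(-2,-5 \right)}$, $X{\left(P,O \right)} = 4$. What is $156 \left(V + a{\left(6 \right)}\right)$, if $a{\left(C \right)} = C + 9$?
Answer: $11700$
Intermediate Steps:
$a{\left(C \right)} = 9 + C$
$V = 60$ ($V = 5 \cdot 3 \cdot 4 = 15 \cdot 4 = 60$)
$156 \left(V + a{\left(6 \right)}\right) = 156 \left(60 + \left(9 + 6\right)\right) = 156 \left(60 + 15\right) = 156 \cdot 75 = 11700$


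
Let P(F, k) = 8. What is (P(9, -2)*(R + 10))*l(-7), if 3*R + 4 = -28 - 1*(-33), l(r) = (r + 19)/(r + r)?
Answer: -496/7 ≈ -70.857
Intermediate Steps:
l(r) = (19 + r)/(2*r) (l(r) = (19 + r)/((2*r)) = (19 + r)*(1/(2*r)) = (19 + r)/(2*r))
R = 1/3 (R = -4/3 + (-28 - 1*(-33))/3 = -4/3 + (-28 + 33)/3 = -4/3 + (1/3)*5 = -4/3 + 5/3 = 1/3 ≈ 0.33333)
(P(9, -2)*(R + 10))*l(-7) = (8*(1/3 + 10))*((1/2)*(19 - 7)/(-7)) = (8*(31/3))*((1/2)*(-1/7)*12) = (248/3)*(-6/7) = -496/7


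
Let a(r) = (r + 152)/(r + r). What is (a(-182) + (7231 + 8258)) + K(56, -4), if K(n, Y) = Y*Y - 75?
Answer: 2808275/182 ≈ 15430.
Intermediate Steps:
a(r) = (152 + r)/(2*r) (a(r) = (152 + r)/((2*r)) = (152 + r)*(1/(2*r)) = (152 + r)/(2*r))
K(n, Y) = -75 + Y² (K(n, Y) = Y² - 75 = -75 + Y²)
(a(-182) + (7231 + 8258)) + K(56, -4) = ((½)*(152 - 182)/(-182) + (7231 + 8258)) + (-75 + (-4)²) = ((½)*(-1/182)*(-30) + 15489) + (-75 + 16) = (15/182 + 15489) - 59 = 2819013/182 - 59 = 2808275/182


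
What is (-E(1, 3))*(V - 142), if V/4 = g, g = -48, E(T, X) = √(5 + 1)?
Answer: 334*√6 ≈ 818.13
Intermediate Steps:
E(T, X) = √6
V = -192 (V = 4*(-48) = -192)
(-E(1, 3))*(V - 142) = (-√6)*(-192 - 142) = -√6*(-334) = 334*√6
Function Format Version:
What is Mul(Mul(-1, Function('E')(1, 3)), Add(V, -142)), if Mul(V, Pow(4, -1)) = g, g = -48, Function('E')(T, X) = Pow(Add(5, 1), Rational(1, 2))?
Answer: Mul(334, Pow(6, Rational(1, 2))) ≈ 818.13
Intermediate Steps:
Function('E')(T, X) = Pow(6, Rational(1, 2))
V = -192 (V = Mul(4, -48) = -192)
Mul(Mul(-1, Function('E')(1, 3)), Add(V, -142)) = Mul(Mul(-1, Pow(6, Rational(1, 2))), Add(-192, -142)) = Mul(Mul(-1, Pow(6, Rational(1, 2))), -334) = Mul(334, Pow(6, Rational(1, 2)))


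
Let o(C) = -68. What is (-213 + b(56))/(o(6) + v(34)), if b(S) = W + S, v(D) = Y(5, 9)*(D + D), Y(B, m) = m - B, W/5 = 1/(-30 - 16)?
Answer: -2409/3128 ≈ -0.77014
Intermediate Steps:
W = -5/46 (W = 5/(-30 - 16) = 5/(-46) = 5*(-1/46) = -5/46 ≈ -0.10870)
v(D) = 8*D (v(D) = (9 - 1*5)*(D + D) = (9 - 5)*(2*D) = 4*(2*D) = 8*D)
b(S) = -5/46 + S
(-213 + b(56))/(o(6) + v(34)) = (-213 + (-5/46 + 56))/(-68 + 8*34) = (-213 + 2571/46)/(-68 + 272) = -7227/46/204 = -7227/46*1/204 = -2409/3128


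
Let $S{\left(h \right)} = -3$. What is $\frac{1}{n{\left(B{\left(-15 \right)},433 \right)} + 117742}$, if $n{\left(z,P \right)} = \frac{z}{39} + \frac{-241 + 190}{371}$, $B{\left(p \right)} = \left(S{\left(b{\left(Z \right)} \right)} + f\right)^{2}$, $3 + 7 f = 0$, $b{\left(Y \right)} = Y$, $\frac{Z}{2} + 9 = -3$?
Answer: $\frac{33761}{3975093197} \approx 8.4931 \cdot 10^{-6}$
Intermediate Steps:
$Z = -24$ ($Z = -18 + 2 \left(-3\right) = -18 - 6 = -24$)
$f = - \frac{3}{7}$ ($f = - \frac{3}{7} + \frac{1}{7} \cdot 0 = - \frac{3}{7} + 0 = - \frac{3}{7} \approx -0.42857$)
$B{\left(p \right)} = \frac{576}{49}$ ($B{\left(p \right)} = \left(-3 - \frac{3}{7}\right)^{2} = \left(- \frac{24}{7}\right)^{2} = \frac{576}{49}$)
$n{\left(z,P \right)} = - \frac{51}{371} + \frac{z}{39}$ ($n{\left(z,P \right)} = z \frac{1}{39} - \frac{51}{371} = \frac{z}{39} - \frac{51}{371} = - \frac{51}{371} + \frac{z}{39}$)
$\frac{1}{n{\left(B{\left(-15 \right)},433 \right)} + 117742} = \frac{1}{\left(- \frac{51}{371} + \frac{1}{39} \cdot \frac{576}{49}\right) + 117742} = \frac{1}{\left(- \frac{51}{371} + \frac{192}{637}\right) + 117742} = \frac{1}{\frac{5535}{33761} + 117742} = \frac{1}{\frac{3975093197}{33761}} = \frac{33761}{3975093197}$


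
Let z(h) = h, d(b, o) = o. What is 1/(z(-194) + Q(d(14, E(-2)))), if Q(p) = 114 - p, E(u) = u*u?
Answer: -1/84 ≈ -0.011905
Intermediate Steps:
E(u) = u²
1/(z(-194) + Q(d(14, E(-2)))) = 1/(-194 + (114 - 1*(-2)²)) = 1/(-194 + (114 - 1*4)) = 1/(-194 + (114 - 4)) = 1/(-194 + 110) = 1/(-84) = -1/84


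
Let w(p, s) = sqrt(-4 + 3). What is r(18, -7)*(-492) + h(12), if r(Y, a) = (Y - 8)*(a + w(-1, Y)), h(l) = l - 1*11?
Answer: 34441 - 4920*I ≈ 34441.0 - 4920.0*I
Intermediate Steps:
w(p, s) = I (w(p, s) = sqrt(-1) = I)
h(l) = -11 + l (h(l) = l - 11 = -11 + l)
r(Y, a) = (-8 + Y)*(I + a) (r(Y, a) = (Y - 8)*(a + I) = (-8 + Y)*(I + a))
r(18, -7)*(-492) + h(12) = (-8*I - 8*(-7) + I*18 + 18*(-7))*(-492) + (-11 + 12) = (-8*I + 56 + 18*I - 126)*(-492) + 1 = (-70 + 10*I)*(-492) + 1 = (34440 - 4920*I) + 1 = 34441 - 4920*I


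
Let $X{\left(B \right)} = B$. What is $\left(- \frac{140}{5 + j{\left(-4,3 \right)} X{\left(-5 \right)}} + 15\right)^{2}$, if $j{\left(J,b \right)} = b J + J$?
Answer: $\frac{51529}{289} \approx 178.3$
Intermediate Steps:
$j{\left(J,b \right)} = J + J b$ ($j{\left(J,b \right)} = J b + J = J + J b$)
$\left(- \frac{140}{5 + j{\left(-4,3 \right)} X{\left(-5 \right)}} + 15\right)^{2} = \left(- \frac{140}{5 + - 4 \left(1 + 3\right) \left(-5\right)} + 15\right)^{2} = \left(- \frac{140}{5 + \left(-4\right) 4 \left(-5\right)} + 15\right)^{2} = \left(- \frac{140}{5 - -80} + 15\right)^{2} = \left(- \frac{140}{5 + 80} + 15\right)^{2} = \left(- \frac{140}{85} + 15\right)^{2} = \left(\left(-140\right) \frac{1}{85} + 15\right)^{2} = \left(- \frac{28}{17} + 15\right)^{2} = \left(\frac{227}{17}\right)^{2} = \frac{51529}{289}$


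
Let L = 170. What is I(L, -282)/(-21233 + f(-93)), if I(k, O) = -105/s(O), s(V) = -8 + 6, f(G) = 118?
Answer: -21/8446 ≈ -0.0024864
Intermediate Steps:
s(V) = -2
I(k, O) = 105/2 (I(k, O) = -105/(-2) = -105*(-½) = 105/2)
I(L, -282)/(-21233 + f(-93)) = 105/(2*(-21233 + 118)) = (105/2)/(-21115) = (105/2)*(-1/21115) = -21/8446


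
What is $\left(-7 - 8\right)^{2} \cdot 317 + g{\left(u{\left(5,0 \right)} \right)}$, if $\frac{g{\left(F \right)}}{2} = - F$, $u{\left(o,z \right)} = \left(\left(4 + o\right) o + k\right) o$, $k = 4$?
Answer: $70835$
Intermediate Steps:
$u{\left(o,z \right)} = o \left(4 + o \left(4 + o\right)\right)$ ($u{\left(o,z \right)} = \left(\left(4 + o\right) o + 4\right) o = \left(o \left(4 + o\right) + 4\right) o = \left(4 + o \left(4 + o\right)\right) o = o \left(4 + o \left(4 + o\right)\right)$)
$g{\left(F \right)} = - 2 F$ ($g{\left(F \right)} = 2 \left(- F\right) = - 2 F$)
$\left(-7 - 8\right)^{2} \cdot 317 + g{\left(u{\left(5,0 \right)} \right)} = \left(-7 - 8\right)^{2} \cdot 317 - 2 \cdot 5 \left(4 + 5^{2} + 4 \cdot 5\right) = \left(-15\right)^{2} \cdot 317 - 2 \cdot 5 \left(4 + 25 + 20\right) = 225 \cdot 317 - 2 \cdot 5 \cdot 49 = 71325 - 490 = 70835$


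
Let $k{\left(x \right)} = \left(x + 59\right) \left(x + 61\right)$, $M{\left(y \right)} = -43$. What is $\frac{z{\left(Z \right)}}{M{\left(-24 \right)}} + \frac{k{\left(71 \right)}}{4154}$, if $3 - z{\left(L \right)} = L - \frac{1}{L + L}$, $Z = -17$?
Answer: $\frac{11133677}{3036574} \approx 3.6665$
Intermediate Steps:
$k{\left(x \right)} = \left(59 + x\right) \left(61 + x\right)$
$z{\left(L \right)} = 3 + \frac{1}{2 L} - L$ ($z{\left(L \right)} = 3 - \left(L - \frac{1}{L + L}\right) = 3 - \left(L - \frac{1}{2 L}\right) = 3 + \frac{1}{2 L} - L$)
$\frac{z{\left(Z \right)}}{M{\left(-24 \right)}} + \frac{k{\left(71 \right)}}{4154} = \frac{3 + \frac{1}{2 \left(-17\right)} - -17}{-43} + \frac{3599 + 71^{2} + 120 \cdot 71}{4154} = \left(3 + \frac{1}{2} \left(- \frac{1}{17}\right) + 17\right) \left(- \frac{1}{43}\right) + \left(3599 + 5041 + 8520\right) \frac{1}{4154} = \left(3 - \frac{1}{34} + 17\right) \left(- \frac{1}{43}\right) + 17160 \cdot \frac{1}{4154} = \frac{679}{34} \left(- \frac{1}{43}\right) + \frac{8580}{2077} = - \frac{679}{1462} + \frac{8580}{2077} = \frac{11133677}{3036574}$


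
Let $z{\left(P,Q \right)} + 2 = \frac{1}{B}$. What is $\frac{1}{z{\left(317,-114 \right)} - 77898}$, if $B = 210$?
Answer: $- \frac{210}{16358999} \approx -1.2837 \cdot 10^{-5}$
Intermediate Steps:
$z{\left(P,Q \right)} = - \frac{419}{210}$ ($z{\left(P,Q \right)} = -2 + \frac{1}{210} = - \frac{419}{210}$)
$\frac{1}{z{\left(317,-114 \right)} - 77898} = \frac{1}{- \frac{419}{210} - 77898} = \frac{1}{- \frac{16358999}{210}} = - \frac{210}{16358999}$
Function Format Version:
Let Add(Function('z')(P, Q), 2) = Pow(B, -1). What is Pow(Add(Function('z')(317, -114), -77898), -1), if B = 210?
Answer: Rational(-210, 16358999) ≈ -1.2837e-5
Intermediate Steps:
Function('z')(P, Q) = Rational(-419, 210) (Function('z')(P, Q) = Add(-2, Pow(210, -1)) = Add(-2, Rational(1, 210)) = Rational(-419, 210))
Pow(Add(Function('z')(317, -114), -77898), -1) = Pow(Add(Rational(-419, 210), -77898), -1) = Pow(Rational(-16358999, 210), -1) = Rational(-210, 16358999)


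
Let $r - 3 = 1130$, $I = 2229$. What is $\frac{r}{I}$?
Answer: $\frac{1133}{2229} \approx 0.5083$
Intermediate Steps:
$r = 1133$ ($r = 3 + 1130 = 1133$)
$\frac{r}{I} = \frac{1133}{2229}$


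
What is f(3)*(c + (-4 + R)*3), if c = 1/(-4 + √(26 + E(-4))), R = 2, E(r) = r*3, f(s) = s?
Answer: -24 - 3*√14/2 ≈ -29.612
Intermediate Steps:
E(r) = 3*r
c = 1/(-4 + √14) (c = 1/(-4 + √(26 + 3*(-4))) = 1/(-4 + √(26 - 12)) = 1/(-4 + √14) ≈ -3.8708)
f(3)*(c + (-4 + R)*3) = 3*((-2 - √14/2) + (-4 + 2)*3) = 3*((-2 - √14/2) - 2*3) = 3*((-2 - √14/2) - 6) = 3*(-8 - √14/2) = -24 - 3*√14/2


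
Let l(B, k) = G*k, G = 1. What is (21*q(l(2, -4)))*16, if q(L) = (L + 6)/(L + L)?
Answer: -84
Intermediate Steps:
l(B, k) = k (l(B, k) = 1*k = k)
q(L) = (6 + L)/(2*L) (q(L) = (6 + L)/((2*L)) = (6 + L)*(1/(2*L)) = (6 + L)/(2*L))
(21*q(l(2, -4)))*16 = (21*((½)*(6 - 4)/(-4)))*16 = (21*((½)*(-¼)*2))*16 = (21*(-¼))*16 = -21/4*16 = -84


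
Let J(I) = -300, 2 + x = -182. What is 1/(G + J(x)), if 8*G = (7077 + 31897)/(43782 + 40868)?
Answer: -338600/101560513 ≈ -0.0033340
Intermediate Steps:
x = -184 (x = -2 - 182 = -184)
G = 19487/338600 (G = ((7077 + 31897)/(43782 + 40868))/8 = (38974/84650)/8 = (38974*(1/84650))/8 = (⅛)*(19487/42325) = 19487/338600 ≈ 0.057552)
1/(G + J(x)) = 1/(19487/338600 - 300) = 1/(-101560513/338600) = -338600/101560513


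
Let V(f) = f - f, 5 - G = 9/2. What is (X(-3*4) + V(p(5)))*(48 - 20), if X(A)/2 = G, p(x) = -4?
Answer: 28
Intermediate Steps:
G = 1/2 (G = 5 - 9/2 = 1/2 ≈ 0.50000)
V(f) = 0
X(A) = 1 (X(A) = 2*(1/2) = 1)
(X(-3*4) + V(p(5)))*(48 - 20) = (1 + 0)*(48 - 20) = 1*28 = 28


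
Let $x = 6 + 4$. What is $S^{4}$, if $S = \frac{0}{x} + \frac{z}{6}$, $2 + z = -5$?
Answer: $\frac{2401}{1296} \approx 1.8526$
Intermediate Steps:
$z = -7$ ($z = -2 - 5 = -7$)
$x = 10$
$S = - \frac{7}{6}$ ($S = \frac{0}{10} - \frac{7}{6} = 0 \cdot \frac{1}{10} - \frac{7}{6} = 0 - \frac{7}{6} = - \frac{7}{6} \approx -1.1667$)
$S^{4} = \left(- \frac{7}{6}\right)^{4} = \frac{2401}{1296}$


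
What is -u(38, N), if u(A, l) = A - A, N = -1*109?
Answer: 0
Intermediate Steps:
N = -109
u(A, l) = 0
-u(38, N) = -1*0 = 0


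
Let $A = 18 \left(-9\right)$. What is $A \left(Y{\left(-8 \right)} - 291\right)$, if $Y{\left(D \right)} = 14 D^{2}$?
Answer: $-98010$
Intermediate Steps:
$A = -162$
$A \left(Y{\left(-8 \right)} - 291\right) = - 162 \left(14 \left(-8\right)^{2} - 291\right) = - 162 \left(14 \cdot 64 - 291\right) = - 162 \left(896 - 291\right) = \left(-162\right) 605 = -98010$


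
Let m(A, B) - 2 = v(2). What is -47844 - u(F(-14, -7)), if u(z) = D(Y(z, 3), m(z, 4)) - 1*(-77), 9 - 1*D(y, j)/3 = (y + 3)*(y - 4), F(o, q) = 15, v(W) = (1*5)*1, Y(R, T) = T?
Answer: -47966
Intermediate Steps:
v(W) = 5 (v(W) = 5*1 = 5)
m(A, B) = 7 (m(A, B) = 2 + 5 = 7)
D(y, j) = 27 - 3*(-4 + y)*(3 + y) (D(y, j) = 27 - 3*(y + 3)*(y - 4) = 27 - 3*(3 + y)*(-4 + y) = 27 - 3*(-4 + y)*(3 + y))
u(z) = 122 (u(z) = (63 - 3*3**2 + 3*3) - 1*(-77) = (63 - 3*9 + 9) + 77 = (63 - 27 + 9) + 77 = 45 + 77 = 122)
-47844 - u(F(-14, -7)) = -47844 - 1*122 = -47844 - 122 = -47966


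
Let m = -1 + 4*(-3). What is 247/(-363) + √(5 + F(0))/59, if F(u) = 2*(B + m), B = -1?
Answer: -247/363 + I*√23/59 ≈ -0.68044 + 0.081285*I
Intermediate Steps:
m = -13 (m = -1 - 12 = -13)
F(u) = -28 (F(u) = 2*(-1 - 13) = 2*(-14) = -28)
247/(-363) + √(5 + F(0))/59 = 247/(-363) + √(5 - 28)/59 = 247*(-1/363) + √(-23)*(1/59) = -247/363 + (I*√23)*(1/59) = -247/363 + I*√23/59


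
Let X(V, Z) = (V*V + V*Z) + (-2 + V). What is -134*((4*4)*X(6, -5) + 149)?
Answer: -41406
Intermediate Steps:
X(V, Z) = -2 + V + V² + V*Z (X(V, Z) = (V² + V*Z) + (-2 + V) = -2 + V + V² + V*Z)
-134*((4*4)*X(6, -5) + 149) = -134*((4*4)*(-2 + 6 + 6² + 6*(-5)) + 149) = -134*(16*(-2 + 6 + 36 - 30) + 149) = -134*(16*10 + 149) = -134*(160 + 149) = -134*309 = -41406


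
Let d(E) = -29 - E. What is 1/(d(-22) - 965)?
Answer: -1/972 ≈ -0.0010288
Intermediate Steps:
1/(d(-22) - 965) = 1/((-29 - 1*(-22)) - 965) = 1/((-29 + 22) - 965) = 1/(-7 - 965) = 1/(-972) = -1/972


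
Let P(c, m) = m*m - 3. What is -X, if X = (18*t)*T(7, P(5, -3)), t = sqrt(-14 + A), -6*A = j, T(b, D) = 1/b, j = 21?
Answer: -9*I*sqrt(70)/7 ≈ -10.757*I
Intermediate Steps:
P(c, m) = -3 + m**2 (P(c, m) = m**2 - 3 = -3 + m**2)
A = -7/2 (A = -1/6*21 = -7/2 ≈ -3.5000)
t = I*sqrt(70)/2 (t = sqrt(-14 - 7/2) = sqrt(-35/2) = I*sqrt(70)/2 ≈ 4.1833*I)
X = 9*I*sqrt(70)/7 (X = (18*(I*sqrt(70)/2))/7 = (9*I*sqrt(70))*(1/7) = 9*I*sqrt(70)/7 ≈ 10.757*I)
-X = -9*I*sqrt(70)/7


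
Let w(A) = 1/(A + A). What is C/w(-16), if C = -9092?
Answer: 290944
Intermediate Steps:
w(A) = 1/(2*A)
C/w(-16) = -9092/((½)/(-16)) = -9092/((½)*(-1/16)) = -9092/(-1/32) = -9092*(-32) = 290944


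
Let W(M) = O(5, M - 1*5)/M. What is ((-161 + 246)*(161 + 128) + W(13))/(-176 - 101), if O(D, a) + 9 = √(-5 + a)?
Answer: -319336/3601 - √3/3601 ≈ -88.680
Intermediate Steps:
O(D, a) = -9 + √(-5 + a)
W(M) = (-9 + √(-10 + M))/M (W(M) = (-9 + √(-5 + (M - 1*5)))/M = (-9 + √(-5 + (M - 5)))/M = (-9 + √(-5 + (-5 + M)))/M = (-9 + √(-10 + M))/M)
((-161 + 246)*(161 + 128) + W(13))/(-176 - 101) = ((-161 + 246)*(161 + 128) + (-9 + √(-10 + 13))/13)/(-176 - 101) = (85*289 + (-9 + √3)/13)/(-277) = (24565 + (-9/13 + √3/13))*(-1/277) = (319336/13 + √3/13)*(-1/277) = -319336/3601 - √3/3601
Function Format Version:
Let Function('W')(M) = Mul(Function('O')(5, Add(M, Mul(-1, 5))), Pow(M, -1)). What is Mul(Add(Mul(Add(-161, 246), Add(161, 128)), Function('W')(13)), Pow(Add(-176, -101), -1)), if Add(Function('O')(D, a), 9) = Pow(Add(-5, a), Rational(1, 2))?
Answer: Add(Rational(-319336, 3601), Mul(Rational(-1, 3601), Pow(3, Rational(1, 2)))) ≈ -88.680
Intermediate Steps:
Function('O')(D, a) = Add(-9, Pow(Add(-5, a), Rational(1, 2)))
Function('W')(M) = Mul(Pow(M, -1), Add(-9, Pow(Add(-10, M), Rational(1, 2)))) (Function('W')(M) = Mul(Add(-9, Pow(Add(-5, Add(M, Mul(-1, 5))), Rational(1, 2))), Pow(M, -1)) = Mul(Add(-9, Pow(Add(-5, Add(M, -5)), Rational(1, 2))), Pow(M, -1)) = Mul(Add(-9, Pow(Add(-5, Add(-5, M)), Rational(1, 2))), Pow(M, -1)) = Mul(Add(-9, Pow(Add(-10, M), Rational(1, 2))), Pow(M, -1)) = Mul(Pow(M, -1), Add(-9, Pow(Add(-10, M), Rational(1, 2)))))
Mul(Add(Mul(Add(-161, 246), Add(161, 128)), Function('W')(13)), Pow(Add(-176, -101), -1)) = Mul(Add(Mul(Add(-161, 246), Add(161, 128)), Mul(Pow(13, -1), Add(-9, Pow(Add(-10, 13), Rational(1, 2))))), Pow(Add(-176, -101), -1)) = Mul(Add(Mul(85, 289), Mul(Rational(1, 13), Add(-9, Pow(3, Rational(1, 2))))), Pow(-277, -1)) = Mul(Add(24565, Add(Rational(-9, 13), Mul(Rational(1, 13), Pow(3, Rational(1, 2))))), Rational(-1, 277)) = Mul(Add(Rational(319336, 13), Mul(Rational(1, 13), Pow(3, Rational(1, 2)))), Rational(-1, 277)) = Add(Rational(-319336, 3601), Mul(Rational(-1, 3601), Pow(3, Rational(1, 2))))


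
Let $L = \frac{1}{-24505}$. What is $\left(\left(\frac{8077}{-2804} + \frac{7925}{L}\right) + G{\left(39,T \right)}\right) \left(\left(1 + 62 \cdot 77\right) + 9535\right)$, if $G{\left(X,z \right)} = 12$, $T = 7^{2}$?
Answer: $- \frac{3896203254106995}{1402} \approx -2.779 \cdot 10^{12}$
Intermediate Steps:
$T = 49$
$L = - \frac{1}{24505} \approx -4.0808 \cdot 10^{-5}$
$\left(\left(\frac{8077}{-2804} + \frac{7925}{L}\right) + G{\left(39,T \right)}\right) \left(\left(1 + 62 \cdot 77\right) + 9535\right) = \left(\left(\frac{8077}{-2804} + \frac{7925}{- \frac{1}{24505}}\right) + 12\right) \left(\left(1 + 62 \cdot 77\right) + 9535\right) = \left(\left(8077 \left(- \frac{1}{2804}\right) + 7925 \left(-24505\right)\right) + 12\right) \left(\left(1 + 4774\right) + 9535\right) = \left(\left(- \frac{8077}{2804} - 194202125\right) + 12\right) \left(4775 + 9535\right) = \left(- \frac{544542766577}{2804} + 12\right) 14310 = \left(- \frac{544542732929}{2804}\right) 14310 = - \frac{3896203254106995}{1402}$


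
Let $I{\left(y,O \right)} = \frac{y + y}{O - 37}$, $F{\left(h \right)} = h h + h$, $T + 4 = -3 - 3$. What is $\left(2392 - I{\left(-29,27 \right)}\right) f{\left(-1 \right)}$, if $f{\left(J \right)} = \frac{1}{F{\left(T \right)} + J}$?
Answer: $\frac{11931}{445} \approx 26.811$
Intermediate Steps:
$T = -10$ ($T = -4 - 6 = -10$)
$F{\left(h \right)} = h + h^{2}$ ($F{\left(h \right)} = h^{2} + h = h + h^{2}$)
$I{\left(y,O \right)} = \frac{2 y}{-37 + O}$
$f{\left(J \right)} = \frac{1}{90 + J}$ ($f{\left(J \right)} = \frac{1}{- 10 \left(1 - 10\right) + J} = \frac{1}{\left(-10\right) \left(-9\right) + J} = \frac{1}{90 + J}$)
$\left(2392 - I{\left(-29,27 \right)}\right) f{\left(-1 \right)} = \frac{2392 - 2 \left(-29\right) \frac{1}{-37 + 27}}{90 - 1} = \frac{2392 - 2 \left(-29\right) \frac{1}{-10}}{89} = \left(2392 - 2 \left(-29\right) \left(- \frac{1}{10}\right)\right) \frac{1}{89} = \left(2392 - \frac{29}{5}\right) \frac{1}{89} = \frac{11931}{5} \cdot \frac{1}{89} = \frac{11931}{445}$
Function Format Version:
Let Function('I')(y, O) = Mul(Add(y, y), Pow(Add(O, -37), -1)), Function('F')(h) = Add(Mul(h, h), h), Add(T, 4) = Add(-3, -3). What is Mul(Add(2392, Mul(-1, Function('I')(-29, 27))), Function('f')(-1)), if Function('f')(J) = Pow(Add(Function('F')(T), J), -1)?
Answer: Rational(11931, 445) ≈ 26.811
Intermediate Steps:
T = -10 (T = Add(-4, Add(-3, -3)) = Add(-4, -6) = -10)
Function('F')(h) = Add(h, Pow(h, 2)) (Function('F')(h) = Add(Pow(h, 2), h) = Add(h, Pow(h, 2)))
Function('I')(y, O) = Mul(2, y, Pow(Add(-37, O), -1)) (Function('I')(y, O) = Mul(Mul(2, y), Pow(Add(-37, O), -1)) = Mul(2, y, Pow(Add(-37, O), -1)))
Function('f')(J) = Pow(Add(90, J), -1) (Function('f')(J) = Pow(Add(Mul(-10, Add(1, -10)), J), -1) = Pow(Add(Mul(-10, -9), J), -1) = Pow(Add(90, J), -1))
Mul(Add(2392, Mul(-1, Function('I')(-29, 27))), Function('f')(-1)) = Mul(Add(2392, Mul(-1, Mul(2, -29, Pow(Add(-37, 27), -1)))), Pow(Add(90, -1), -1)) = Mul(Add(2392, Mul(-1, Mul(2, -29, Pow(-10, -1)))), Pow(89, -1)) = Mul(Add(2392, Mul(-1, Mul(2, -29, Rational(-1, 10)))), Rational(1, 89)) = Mul(Add(2392, Mul(-1, Rational(29, 5))), Rational(1, 89)) = Mul(Add(2392, Rational(-29, 5)), Rational(1, 89)) = Mul(Rational(11931, 5), Rational(1, 89)) = Rational(11931, 445)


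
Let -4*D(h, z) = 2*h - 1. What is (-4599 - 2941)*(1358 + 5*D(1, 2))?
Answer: -10229895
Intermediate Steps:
D(h, z) = ¼ - h/2 (D(h, z) = -(2*h - 1)/4 = -(-1 + 2*h)/4 = ¼ - h/2)
(-4599 - 2941)*(1358 + 5*D(1, 2)) = (-4599 - 2941)*(1358 + 5*(¼ - ½*1)) = -7540*(1358 + 5*(¼ - ½)) = -7540*(1358 + 5*(-¼)) = -7540*(1358 - 5/4) = -7540*5427/4 = -10229895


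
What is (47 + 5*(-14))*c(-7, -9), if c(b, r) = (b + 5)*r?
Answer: -414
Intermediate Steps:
c(b, r) = r*(5 + b) (c(b, r) = (5 + b)*r = r*(5 + b))
(47 + 5*(-14))*c(-7, -9) = (47 + 5*(-14))*(-9*(5 - 7)) = (47 - 70)*(-9*(-2)) = -23*18 = -414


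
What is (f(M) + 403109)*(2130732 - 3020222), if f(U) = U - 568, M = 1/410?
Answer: -14680304046639/41 ≈ -3.5806e+11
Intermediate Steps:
M = 1/410 ≈ 0.0024390
f(U) = -568 + U
(f(M) + 403109)*(2130732 - 3020222) = ((-568 + 1/410) + 403109)*(2130732 - 3020222) = (-232879/410 + 403109)*(-889490) = (165041811/410)*(-889490) = -14680304046639/41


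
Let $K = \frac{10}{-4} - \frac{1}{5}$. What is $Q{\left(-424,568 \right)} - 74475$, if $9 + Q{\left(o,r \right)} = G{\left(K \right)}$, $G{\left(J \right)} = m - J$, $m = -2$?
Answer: $- \frac{744833}{10} \approx -74483.0$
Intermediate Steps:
$K = - \frac{27}{10}$ ($K = 10 \left(- \frac{1}{4}\right) - \frac{1}{5} = - \frac{5}{2} - \frac{1}{5} = - \frac{27}{10} \approx -2.7$)
$G{\left(J \right)} = -2 - J$
$Q{\left(o,r \right)} = - \frac{83}{10}$ ($Q{\left(o,r \right)} = -9 - - \frac{7}{10} = -9 + \left(-2 + \frac{27}{10}\right) = -9 + \frac{7}{10} = - \frac{83}{10}$)
$Q{\left(-424,568 \right)} - 74475 = - \frac{83}{10} - 74475 = - \frac{744833}{10}$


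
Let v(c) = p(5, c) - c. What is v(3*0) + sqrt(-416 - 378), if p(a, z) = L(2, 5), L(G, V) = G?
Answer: 2 + I*sqrt(794) ≈ 2.0 + 28.178*I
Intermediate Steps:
p(a, z) = 2
v(c) = 2 - c
v(3*0) + sqrt(-416 - 378) = (2 - 3*0) + sqrt(-416 - 378) = (2 - 1*0) + sqrt(-794) = (2 + 0) + I*sqrt(794) = 2 + I*sqrt(794)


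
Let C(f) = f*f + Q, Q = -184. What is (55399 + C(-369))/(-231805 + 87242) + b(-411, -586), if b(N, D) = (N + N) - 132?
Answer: -138104478/144563 ≈ -955.32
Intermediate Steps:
b(N, D) = -132 + 2*N (b(N, D) = 2*N - 132 = -132 + 2*N)
C(f) = -184 + f**2 (C(f) = f*f - 184 = f**2 - 184 = -184 + f**2)
(55399 + C(-369))/(-231805 + 87242) + b(-411, -586) = (55399 + (-184 + (-369)**2))/(-231805 + 87242) + (-132 + 2*(-411)) = (55399 + (-184 + 136161))/(-144563) + (-132 - 822) = (55399 + 135977)*(-1/144563) - 954 = 191376*(-1/144563) - 954 = -191376/144563 - 954 = -138104478/144563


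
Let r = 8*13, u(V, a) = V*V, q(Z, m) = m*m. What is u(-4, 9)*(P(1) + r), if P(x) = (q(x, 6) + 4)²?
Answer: 27264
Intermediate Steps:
q(Z, m) = m²
u(V, a) = V²
r = 104
P(x) = 1600 (P(x) = (6² + 4)² = (36 + 4)² = 40² = 1600)
u(-4, 9)*(P(1) + r) = (-4)²*(1600 + 104) = 16*1704 = 27264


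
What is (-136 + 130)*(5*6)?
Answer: -180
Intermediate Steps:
(-136 + 130)*(5*6) = -6*30 = -180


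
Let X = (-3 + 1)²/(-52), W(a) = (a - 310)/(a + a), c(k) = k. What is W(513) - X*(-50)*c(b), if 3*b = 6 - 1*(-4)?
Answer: -168361/13338 ≈ -12.623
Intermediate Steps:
b = 10/3 (b = (6 - 1*(-4))/3 = (6 + 4)/3 = (⅓)*10 = 10/3 ≈ 3.3333)
W(a) = (-310 + a)/(2*a) (W(a) = (-310 + a)/((2*a)) = (-310 + a)*(1/(2*a)) = (-310 + a)/(2*a))
X = -1/13 (X = (-2)²*(-1/52) = 4*(-1/52) = -1/13 ≈ -0.076923)
W(513) - X*(-50)*c(b) = (½)*(-310 + 513)/513 - (-1/13*(-50))*10/3 = (½)*(1/513)*203 - 50*10/(13*3) = 203/1026 - 1*500/39 = 203/1026 - 500/39 = -168361/13338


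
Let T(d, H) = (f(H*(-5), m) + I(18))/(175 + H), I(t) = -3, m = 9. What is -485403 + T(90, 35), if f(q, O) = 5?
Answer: -50967314/105 ≈ -4.8540e+5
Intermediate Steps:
T(d, H) = 2/(175 + H) (T(d, H) = (5 - 3)/(175 + H) = 2/(175 + H))
-485403 + T(90, 35) = -485403 + 2/(175 + 35) = -485403 + 2/210 = -485403 + 2*(1/210) = -485403 + 1/105 = -50967314/105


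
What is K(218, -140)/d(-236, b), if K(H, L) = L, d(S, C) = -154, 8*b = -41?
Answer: 10/11 ≈ 0.90909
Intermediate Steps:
b = -41/8 (b = (⅛)*(-41) = -41/8 ≈ -5.1250)
K(218, -140)/d(-236, b) = -140/(-154) = -140*(-1/154) = 10/11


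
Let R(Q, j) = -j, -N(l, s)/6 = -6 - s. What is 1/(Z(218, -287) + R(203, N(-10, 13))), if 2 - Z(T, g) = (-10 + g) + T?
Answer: -1/33 ≈ -0.030303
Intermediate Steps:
Z(T, g) = 12 - T - g (Z(T, g) = 2 - ((-10 + g) + T) = 2 - (-10 + T + g) = 2 + (10 - T - g) = 12 - T - g)
N(l, s) = 36 + 6*s (N(l, s) = -6*(-6 - s) = 36 + 6*s)
1/(Z(218, -287) + R(203, N(-10, 13))) = 1/((12 - 1*218 - 1*(-287)) - (36 + 6*13)) = 1/((12 - 218 + 287) - (36 + 78)) = 1/(81 - 1*114) = 1/(81 - 114) = 1/(-33) = -1/33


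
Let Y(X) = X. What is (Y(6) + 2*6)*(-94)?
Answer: -1692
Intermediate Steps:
(Y(6) + 2*6)*(-94) = (6 + 2*6)*(-94) = (6 + 12)*(-94) = 18*(-94) = -1692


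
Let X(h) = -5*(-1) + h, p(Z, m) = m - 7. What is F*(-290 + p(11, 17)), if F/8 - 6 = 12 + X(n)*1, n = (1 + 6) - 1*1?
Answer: -64960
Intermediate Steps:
n = 6 (n = 7 - 1 = 6)
p(Z, m) = -7 + m
X(h) = 5 + h
F = 232 (F = 48 + 8*(12 + (5 + 6)*1) = 48 + 8*(12 + 11*1) = 48 + 8*(12 + 11) = 48 + 8*23 = 48 + 184 = 232)
F*(-290 + p(11, 17)) = 232*(-290 + (-7 + 17)) = 232*(-290 + 10) = 232*(-280) = -64960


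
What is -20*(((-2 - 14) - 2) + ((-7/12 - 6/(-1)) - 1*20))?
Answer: 1955/3 ≈ 651.67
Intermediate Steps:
-20*(((-2 - 14) - 2) + ((-7/12 - 6/(-1)) - 1*20)) = -20*((-16 - 2) + ((-7*1/12 - 6*(-1)) - 20)) = -20*(-18 + ((-7/12 + 6) - 20)) = -20*(-18 + (65/12 - 20)) = -20*(-18 - 175/12) = -20*(-391/12) = 1955/3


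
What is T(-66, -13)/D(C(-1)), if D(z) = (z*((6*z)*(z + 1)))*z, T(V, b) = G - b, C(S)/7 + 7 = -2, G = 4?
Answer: 17/93017484 ≈ 1.8276e-7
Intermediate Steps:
C(S) = -63 (C(S) = -49 + 7*(-2) = -49 - 14 = -63)
T(V, b) = 4 - b
D(z) = 6*z³*(1 + z) (D(z) = (z*((6*z)*(1 + z)))*z = (z*(6*z*(1 + z)))*z = (6*z²*(1 + z))*z = 6*z³*(1 + z))
T(-66, -13)/D(C(-1)) = (4 - 1*(-13))/((6*(-63)³*(1 - 63))) = (4 + 13)/((6*(-250047)*(-62))) = 17/93017484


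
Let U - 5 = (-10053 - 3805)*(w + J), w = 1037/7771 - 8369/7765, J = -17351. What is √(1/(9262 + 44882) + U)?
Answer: √4456189393652406196521102685630/136131134640 ≈ 15507.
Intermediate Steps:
w = -56983194/60341815 (w = 1037*(1/7771) - 8369*1/7765 = 1037/7771 - 8369/7765 = -56983194/60341815 ≈ -0.94434)
U = 14509988925568297/60341815 (U = 5 + (-10053 - 3805)*(-56983194/60341815 - 17351) = 5 - 13858*(-1047047815259/60341815) = 5 + 14509988623859222/60341815 = 14509988925568297/60341815 ≈ 2.4046e+8)
√(1/(9262 + 44882) + U) = √(1/(9262 + 44882) + 14509988925568297/60341815) = √(1/54144 + 14509988925568297/60341815) = √(785628840386030214583/3267147231360) = √4456189393652406196521102685630/136131134640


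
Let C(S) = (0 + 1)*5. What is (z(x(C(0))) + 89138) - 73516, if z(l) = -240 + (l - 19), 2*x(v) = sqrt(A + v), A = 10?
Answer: 15363 + sqrt(15)/2 ≈ 15365.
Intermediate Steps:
C(S) = 5 (C(S) = 1*5 = 5)
x(v) = sqrt(10 + v)/2
z(l) = -259 + l (z(l) = -240 + (-19 + l) = -259 + l)
(z(x(C(0))) + 89138) - 73516 = ((-259 + sqrt(10 + 5)/2) + 89138) - 73516 = ((-259 + sqrt(15)/2) + 89138) - 73516 = (88879 + sqrt(15)/2) - 73516 = 15363 + sqrt(15)/2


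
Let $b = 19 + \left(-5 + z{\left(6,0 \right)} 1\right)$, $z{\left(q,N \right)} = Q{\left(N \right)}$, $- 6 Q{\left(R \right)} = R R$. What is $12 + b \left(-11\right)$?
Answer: $-142$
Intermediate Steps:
$Q{\left(R \right)} = - \frac{R^{2}}{6}$ ($Q{\left(R \right)} = - \frac{R R}{6} = - \frac{R^{2}}{6}$)
$z{\left(q,N \right)} = - \frac{N^{2}}{6}$
$b = 14$ ($b = 19 - \left(5 - - \frac{0^{2}}{6} \cdot 1\right) = 19 - \left(5 - \left(- \frac{1}{6}\right) 0 \cdot 1\right) = 19 + \left(-5 + 0 \cdot 1\right) = 19 + \left(-5 + 0\right) = 19 - 5 = 14$)
$12 + b \left(-11\right) = 12 + 14 \left(-11\right) = 12 - 154 = -142$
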